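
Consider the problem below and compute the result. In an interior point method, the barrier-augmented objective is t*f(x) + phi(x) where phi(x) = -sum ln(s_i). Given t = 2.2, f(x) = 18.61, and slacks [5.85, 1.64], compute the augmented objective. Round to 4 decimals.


Step 1: Compute log-barrier.
ln values: [1.7664, 0.4947]
phi = -(1.7664 + 0.4947) = -2.2611
Step 2: Compute augmented objective.
t*f(x) = 2.2*18.61 = 40.942
Total = 40.942 - 2.2611 = 38.6809


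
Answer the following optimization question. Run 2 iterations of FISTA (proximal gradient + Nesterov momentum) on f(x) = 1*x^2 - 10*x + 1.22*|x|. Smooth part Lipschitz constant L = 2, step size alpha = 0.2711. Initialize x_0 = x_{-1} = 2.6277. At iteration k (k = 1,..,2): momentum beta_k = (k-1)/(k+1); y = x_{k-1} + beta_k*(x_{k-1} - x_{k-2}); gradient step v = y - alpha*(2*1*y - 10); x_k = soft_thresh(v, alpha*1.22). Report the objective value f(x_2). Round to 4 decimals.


FISTA on f(x) = 1*x^2 - 10*x + 1.22*|x|
L = 2, alpha = 0.2711
Iteration 1: beta = 0.0, y = 2.6277 + 0.0*(2.6277 - 2.6277) = 2.6277
  grad(y) = -4.7446, v = y - alpha*grad = 3.914
  prox(v) = soft_thresh(3.914, 0.3307) = 3.5832
Iteration 2: beta = 0.3333, y = 3.5832 + 0.3333*(3.5832 - 2.6277) = 3.9017
  grad(y) = -2.1965, v = y - alpha*grad = 4.4972
  prox(v) = soft_thresh(4.4972, 0.3307) = 4.1665
f(x_2) = 1*4.1665^2 - 10*4.1665 + 1.22*|4.1665| = -19.2221


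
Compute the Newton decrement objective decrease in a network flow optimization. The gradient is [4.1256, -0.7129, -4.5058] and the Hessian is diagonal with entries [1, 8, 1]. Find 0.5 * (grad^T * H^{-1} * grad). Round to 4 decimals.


Step 1: H is diagonal, so H^(-1) * g = [4.1256, -0.0891, -4.5058].
Step 2: g^T H^(-1) g = sum_i g_i^2 / H_ii
  = (4.1256)^2/1 + (-0.7129)^2/8 + (-4.5058)^2/1
  = 17.0206 + 0.0635 + 20.3022 = 37.3863
Step 3: Objective decrease = 0.5 * g^T H^(-1) g = 18.6932


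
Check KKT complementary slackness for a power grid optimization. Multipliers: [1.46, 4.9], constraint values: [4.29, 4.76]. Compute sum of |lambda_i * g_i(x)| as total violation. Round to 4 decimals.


KKT complementary slackness check:
lambda_1 * g_1 = 1.46 * 4.29 = 6.2634
lambda_2 * g_2 = 4.9 * 4.76 = 23.324
Total violation = 6.2634 + 23.324 = 29.5874


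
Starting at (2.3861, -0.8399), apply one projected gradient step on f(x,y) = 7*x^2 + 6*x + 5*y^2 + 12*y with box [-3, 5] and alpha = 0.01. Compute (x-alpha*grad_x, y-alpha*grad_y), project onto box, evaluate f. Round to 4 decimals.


Step 1: Compute gradient at (2.3861, -0.8399).
grad_x = 2*7*2.3861 + 6 = 39.4054
grad_y = 2*5*-0.8399 + 12 = 3.601
Step 2: Gradient step.
x_raw = 2.3861 - 0.01*39.4054 = 1.992
y_raw = -0.8399 - 0.01*3.601 = -0.8759
Step 3: Project onto [-3, 5].
x_proj = clip(1.992) = 1.992
y_proj = clip(-0.8759) = -0.8759
Step 4: Evaluate f.
f(1.992, -0.8759) = 33.0552


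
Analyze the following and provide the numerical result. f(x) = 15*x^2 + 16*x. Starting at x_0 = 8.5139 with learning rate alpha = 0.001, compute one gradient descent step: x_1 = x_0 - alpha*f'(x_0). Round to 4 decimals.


We compute the gradient at x_0 and apply the update.
f'(x) = 30*x + 16
f'(8.5139) = 30*8.5139 + 16 = 271.417
x_1 = 8.5139 - 0.001*271.417 = 8.2425


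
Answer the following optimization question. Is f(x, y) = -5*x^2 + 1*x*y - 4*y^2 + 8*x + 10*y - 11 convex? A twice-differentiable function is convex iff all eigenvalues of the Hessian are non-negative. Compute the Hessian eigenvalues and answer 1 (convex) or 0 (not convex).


The Hessian of f(x,y) = -5*x^2 + 1*x*y - 4*y^2 + 8*x + 10*y - 11 is:
H = [[-10, 1], [1, -8]]
Trace = -10 - 8 = -18
Determinant = -10*-8 - (1)^2 = 79
Discriminant = (-18)^2 - 4*79 = 8.0
Eigenvalues: lambda_1 = -10.4142, lambda_2 = -7.5858
The function is not convex.

0


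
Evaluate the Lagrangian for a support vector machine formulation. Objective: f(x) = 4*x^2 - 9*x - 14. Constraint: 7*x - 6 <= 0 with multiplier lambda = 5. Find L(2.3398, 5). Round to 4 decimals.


Step 1: Evaluate f(x).
f(2.3398) = 4*2.3398^2 - 9*2.3398 - 14 = -13.1595
Step 2: Evaluate g(x).
g(2.3398) = 7*2.3398 - 6 = 10.3786
Step 3: Compute Lagrangian.
L = -13.1595 + 5*10.3786 = 38.7335


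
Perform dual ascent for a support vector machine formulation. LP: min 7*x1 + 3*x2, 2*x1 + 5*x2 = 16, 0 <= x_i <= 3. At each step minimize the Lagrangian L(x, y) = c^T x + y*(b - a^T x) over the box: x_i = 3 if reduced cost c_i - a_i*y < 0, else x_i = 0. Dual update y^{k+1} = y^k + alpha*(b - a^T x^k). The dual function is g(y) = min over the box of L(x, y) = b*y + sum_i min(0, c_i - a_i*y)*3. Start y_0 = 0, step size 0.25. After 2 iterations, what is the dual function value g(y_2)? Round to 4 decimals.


Dual ascent for LP: min 7*x1 + 3*x2, 2*x1 + 5*x2 = 16, 0 <= x_i <= 3
Step 1: y^k = 0.0, reduced costs: (7.0, 3.0)
  x^k = (0.0, 0.0), subgradient = b - a^T x = 16.0
  y^{k+1} = 0.0 + 0.25*16.0 = 4.0
Step 2: y^k = 4.0, reduced costs: (-1.0, -17.0)
  x^k = (3.0, 3.0), subgradient = b - a^T x = -5.0
  y^{k+1} = 4.0 + 0.25*-5.0 = 2.75
Dual objective at y_2 = 2.75: reduced costs (1.5, -10.75), box minimizer x = (0.0, 3.0)
g(y_2) = b*y + (c1 - a1*y)*x1 + (c2 - a2*y)*x2 = 16*2.75 + 1.5*0.0 + (-10.75)*3.0 = 44.0 + 0.0 - 32.25 = 11.75


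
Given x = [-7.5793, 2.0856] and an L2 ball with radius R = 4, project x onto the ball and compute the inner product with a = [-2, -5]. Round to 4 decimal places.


Step 1: Compute ||x|| (intermediates to 6 decimals).
||x|| = sqrt((-7.5793)^2 + 2.0856^2) = 7.861012
Step 2: Project.
Since ||x|| > R, scale = R/||x|| = 4/7.861012 = 0.50884, proj(x) = scale * x
proj(x) = [-3.856651, 1.061237]
Step 3: Dot product.
a^T * proj(x) = -2*(-3.856651) - 5*1.061237 = 2.4071


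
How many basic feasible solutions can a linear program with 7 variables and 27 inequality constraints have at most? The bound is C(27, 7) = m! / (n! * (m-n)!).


Each vertex corresponds to some choice of n active constraints out of m, so the number of vertices is at most C(m, n) = m! / (n!(m-n)!).
m = 27, n = 7
Numerator: 27 * 26 * 25 * 24 * 23 * 22 * 21
Denominator: 7! = 5040
C(27, 7) = 888030


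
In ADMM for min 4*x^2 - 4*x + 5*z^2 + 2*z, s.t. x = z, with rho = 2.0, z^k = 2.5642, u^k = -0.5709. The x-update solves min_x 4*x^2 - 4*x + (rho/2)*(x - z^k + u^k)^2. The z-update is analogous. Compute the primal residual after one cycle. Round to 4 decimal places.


ADMM iteration with rho = 2.0, z^k = 2.5642, u^k = -0.5709
Step 1: x-update.
Minimize 4*x^2 - 4*x + (2.0/2)*(x - 2.5642 - 0.5709)^2
FOC: (2*4 + 2.0)*x = 4 + 2.0*(2.5642 + 0.5709)
x^{k+1} = 1.027
Step 2: z-update.
Minimize 5*z^2 + 2*z + (2.0/2)*(1.027 - z - 0.5709)^2
FOC: (2*5 + 2.0)*z = -2 + 2.0*(1.027 - 0.5709)
z^{k+1} = -0.0906
Step 3: u-update.
u^{k+1} = -0.5709 + 1.027 + 0.0906 = 0.5468
Step 4: Primal residual = |1.027 + 0.0906| = 1.1177


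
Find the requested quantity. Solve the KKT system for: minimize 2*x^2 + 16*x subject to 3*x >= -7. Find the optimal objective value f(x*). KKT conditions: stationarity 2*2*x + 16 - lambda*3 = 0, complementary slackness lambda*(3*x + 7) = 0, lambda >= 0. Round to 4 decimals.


Step 1: Try lambda = 0 (constraint inactive).
x_unc = -16/(2*2) = -4.0
Check: 3*-4.0 = -12.0 < -7 -- violated!
Step 2: Constraint must be active: 3*x = -7
x* = -7/3 = -2.3333 (rounded; the exact value -7/3 is used below)
lambda = (2*2*(-7/3) + 16)/3 = 2.2222
Step 3: Compute optimal value.
f(x*) = 2*(-7/3)^2 + 16*(-7/3) = -26.4444


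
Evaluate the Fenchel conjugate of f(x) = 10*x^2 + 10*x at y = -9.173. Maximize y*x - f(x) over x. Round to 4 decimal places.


f*(y) = sup_x {y*x - a*x^2 - b*x} = sup_x {(y-b)*x - a*x^2}
FOC: (y - b) - 2a*x = 0 => x* = (y - b)/(2a)
x* = (-9.173 - 10)/(2*10) = -0.9587
f*(-9.173) = (y-b)^2/(4a) = (-9.173 - 10)^2/(4*10)
= 367.6039/40 = 9.1901


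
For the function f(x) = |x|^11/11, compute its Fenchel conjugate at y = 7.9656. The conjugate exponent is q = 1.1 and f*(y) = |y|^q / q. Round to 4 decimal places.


The conjugate exponent q satisfies 1/p + 1/q = 1.
p = 11, so q = 11/(11 - 1) = 1.1
|y|^q = 7.9656^1.1 = 9.8026
f*(7.9656) = 9.8026 / 1.1 = 8.9114


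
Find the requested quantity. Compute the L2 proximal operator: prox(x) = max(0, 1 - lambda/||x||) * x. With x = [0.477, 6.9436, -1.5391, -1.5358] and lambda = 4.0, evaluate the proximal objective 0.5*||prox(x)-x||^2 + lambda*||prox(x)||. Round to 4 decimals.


Step 1: Compute ||x||.
||x|| = 7.2917
Step 2: Compute scaling factor.
scale = max(0, 1 - 4.0/7.2917) = 0.4514
Step 3: prox(x) = [0.2153, 3.1345, -0.6948, -0.6933]
||prox(x)|| = 3.2917
Step 4: Proximal objective.
0.5*||prox-x||^2 = 8.0
lambda*||prox|| = 13.1668
Total = 21.1667


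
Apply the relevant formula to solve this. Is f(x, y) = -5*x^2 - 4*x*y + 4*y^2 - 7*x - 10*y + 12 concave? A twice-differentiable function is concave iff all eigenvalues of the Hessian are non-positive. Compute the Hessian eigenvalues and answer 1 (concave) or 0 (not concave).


The Hessian of f(x,y) = -5*x^2 - 4*x*y + 4*y^2 - 7*x - 10*y + 12 is:
H = [[-10, -4], [-4, 8]]
Trace = -10 + 8 = -2
Determinant = -10*8 - (-4)^2 = -96
Discriminant = (-2)^2 - 4*-96 = 388.0
Eigenvalues: lambda_1 = -10.8489, lambda_2 = 8.8489
The function is not concave.

0


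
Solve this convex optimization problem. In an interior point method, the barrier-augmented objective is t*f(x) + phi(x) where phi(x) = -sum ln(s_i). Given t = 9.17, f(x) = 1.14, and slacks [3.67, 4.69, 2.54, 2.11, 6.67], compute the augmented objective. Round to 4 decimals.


Step 1: Compute log-barrier.
ln values: [1.3002, 1.5454, 0.9322, 0.7467, 1.8976]
phi = -(1.3002 + 1.5454 + 0.9322 + 0.7467 + 1.8976) = -6.4221
Step 2: Compute augmented objective.
t*f(x) = 9.17*1.14 = 10.4538
Total = 10.4538 - 6.4221 = 4.0317


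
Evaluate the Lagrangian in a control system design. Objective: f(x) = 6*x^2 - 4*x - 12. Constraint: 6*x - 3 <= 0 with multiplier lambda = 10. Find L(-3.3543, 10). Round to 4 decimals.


Step 1: Evaluate f(x).
f(-3.3543) = 6*(-3.3543)^2 - 4*(-3.3543) - 12 = 68.9252
Step 2: Evaluate g(x).
g(-3.3543) = 6*-3.3543 - 3 = -23.1258
Step 3: Compute Lagrangian.
L = 68.9252 + 10*-23.1258 = -162.3328


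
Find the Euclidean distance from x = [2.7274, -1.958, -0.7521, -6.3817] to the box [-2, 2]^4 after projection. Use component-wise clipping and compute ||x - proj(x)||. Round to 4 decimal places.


Project each component onto [-2, 2].
clip(2.7274) = 2.0, clip(-1.958) = -1.958, clip(-0.7521) = -0.7521, clip(-6.3817) = -2.0
Projection = [2.0, -1.958, -0.7521, -2.0]
Squared diffs: [0.5291, 0.0, 0.0, 19.1993]
Distance = sqrt(19.7284) = 4.4417


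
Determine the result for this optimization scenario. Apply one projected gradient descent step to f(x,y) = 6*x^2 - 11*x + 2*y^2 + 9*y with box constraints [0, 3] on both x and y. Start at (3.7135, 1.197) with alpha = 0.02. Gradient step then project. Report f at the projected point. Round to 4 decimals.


Step 1: Compute gradient at (3.7135, 1.197).
grad_x = 2*6*3.7135 - 11 = 33.562
grad_y = 2*2*1.197 + 9 = 13.788
Step 2: Gradient step.
x_raw = 3.7135 - 0.02*33.562 = 3.0423
y_raw = 1.197 - 0.02*13.788 = 0.9212
Step 3: Project onto [0, 3].
x_proj = clip(3.0423) = 3.0
y_proj = clip(0.9212) = 0.9212
Step 4: Evaluate f.
f(3.0, 0.9212) = 30.9885


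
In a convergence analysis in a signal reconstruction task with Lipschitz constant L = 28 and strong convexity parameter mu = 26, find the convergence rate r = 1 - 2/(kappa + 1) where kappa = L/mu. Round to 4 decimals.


Step 1: Compute the condition number.
kappa = L/mu = 28/26 = 1.0769
Step 2: Compute the convergence rate.
r = 1 - 2/(kappa + 1) = 1 - 2*mu/(L + mu) = (L - mu)/(L + mu) = 2/54 = 0.037


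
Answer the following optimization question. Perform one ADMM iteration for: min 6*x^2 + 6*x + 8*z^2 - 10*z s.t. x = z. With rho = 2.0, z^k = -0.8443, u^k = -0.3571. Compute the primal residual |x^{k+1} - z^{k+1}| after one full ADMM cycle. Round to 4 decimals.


ADMM iteration with rho = 2.0, z^k = -0.8443, u^k = -0.3571
Step 1: x-update.
Minimize 6*x^2 + 6*x + (2.0/2)*(x + 0.8443 - 0.3571)^2
FOC: (2*6 + 2.0)*x = -6 + 2.0*(-0.8443 + 0.3571)
x^{k+1} = -0.4982
Step 2: z-update.
Minimize 8*z^2 - 10*z + (2.0/2)*(-0.4982 - z - 0.3571)^2
FOC: (2*8 + 2.0)*z = 10 + 2.0*(-0.4982 - 0.3571)
z^{k+1} = 0.4605
Step 3: u-update.
u^{k+1} = -0.3571 - 0.4982 - 0.4605 = -1.3158
Step 4: Primal residual = |-0.4982 - 0.4605| = 0.9587


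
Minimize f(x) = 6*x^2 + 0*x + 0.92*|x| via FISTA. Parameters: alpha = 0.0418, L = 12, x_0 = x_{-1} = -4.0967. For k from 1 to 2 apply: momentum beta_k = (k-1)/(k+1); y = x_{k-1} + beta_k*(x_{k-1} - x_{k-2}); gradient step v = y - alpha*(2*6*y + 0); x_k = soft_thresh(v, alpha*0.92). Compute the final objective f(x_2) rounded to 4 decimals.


FISTA on f(x) = 6*x^2 + 0*x + 0.92*|x|
L = 12, alpha = 0.0418
Iteration 1: beta = 0.0, y = -4.0967 + 0.0*(-4.0967 + 4.0967) = -4.0967
  grad(y) = -49.1604, v = y - alpha*grad = -2.0418
  prox(v) = soft_thresh(-2.0418, 0.0385) = -2.0033
Iteration 2: beta = 0.3333, y = -2.0033 + 0.3333*(-2.0033 + 4.0967) = -1.3056
  grad(y) = -15.6666, v = y - alpha*grad = -0.6507
  prox(v) = soft_thresh(-0.6507, 0.0385) = -0.6122
f(x_2) = 6*(-0.6122)^2 + 0*(-0.6122) + 0.92*|-0.6122| = 2.8122


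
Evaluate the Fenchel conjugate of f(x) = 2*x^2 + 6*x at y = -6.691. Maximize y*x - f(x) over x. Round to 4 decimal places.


f*(y) = sup_x {y*x - a*x^2 - b*x} = sup_x {(y-b)*x - a*x^2}
FOC: (y - b) - 2a*x = 0 => x* = (y - b)/(2a)
x* = (-6.691 - 6)/(2*2) = -3.1728
f*(-6.691) = (y-b)^2/(4a) = (-6.691 - 6)^2/(4*2)
= 161.0615/8 = 20.1327


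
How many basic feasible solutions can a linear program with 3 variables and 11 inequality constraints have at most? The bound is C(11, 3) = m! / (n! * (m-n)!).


Each vertex corresponds to some choice of n active constraints out of m, so the number of vertices is at most C(m, n) = m! / (n!(m-n)!).
m = 11, n = 3
Numerator: 11 * 10 * 9
Denominator: 3! = 6
C(11, 3) = 165


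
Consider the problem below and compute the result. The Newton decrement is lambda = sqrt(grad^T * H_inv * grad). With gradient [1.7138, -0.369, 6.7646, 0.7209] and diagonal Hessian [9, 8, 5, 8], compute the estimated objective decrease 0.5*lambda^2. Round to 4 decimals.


Step 1: H is diagonal, so H^(-1) * g = [0.1904, -0.0461, 1.3529, 0.0901].
Step 2: g^T H^(-1) g = sum_i g_i^2 / H_ii
  = (1.7138)^2/9 + (-0.369)^2/8 + (6.7646)^2/5 + (0.7209)^2/8
  = 0.3263 + 0.017 + 9.152 + 0.065 = 9.5603
Step 3: Objective decrease = 0.5 * g^T H^(-1) g = 4.7801


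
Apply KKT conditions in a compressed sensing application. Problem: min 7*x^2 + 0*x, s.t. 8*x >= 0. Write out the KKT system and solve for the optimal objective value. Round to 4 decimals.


Step 1: Try lambda = 0 (constraint inactive).
Stationarity: 2*7*x + 0 = 0
x* = 0/(2*7) = 0.0
Check constraint: 8*0.0 = 0.0 >= 0 -- satisfied.
Step 2: Compute optimal value.
f(x*) = 7*0.0^2 + 0*0.0 = 0.0


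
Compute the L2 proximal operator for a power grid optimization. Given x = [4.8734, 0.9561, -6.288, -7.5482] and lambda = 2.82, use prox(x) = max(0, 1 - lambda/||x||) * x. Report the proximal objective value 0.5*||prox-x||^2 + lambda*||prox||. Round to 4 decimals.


Step 1: Compute ||x||.
||x|| = 11.0081
Step 2: Compute scaling factor.
scale = max(0, 1 - 2.82/11.0081) = 0.7438
Step 3: prox(x) = [3.625, 0.7112, -4.6772, -5.6145]
||prox(x)|| = 8.1881
Step 4: Proximal objective.
0.5*||prox-x||^2 = 3.9762
lambda*||prox|| = 23.0904
Total = 27.0667


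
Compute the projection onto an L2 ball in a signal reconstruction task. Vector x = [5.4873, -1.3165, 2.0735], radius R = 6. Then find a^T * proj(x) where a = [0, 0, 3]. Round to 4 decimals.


Step 1: Compute ||x|| (intermediates to 6 decimals).
||x|| = sqrt(5.4873^2 + (-1.3165)^2 + 2.0735^2) = 6.011908
Step 2: Project.
Since ||x|| > R, scale = R/||x|| = 6/6.011908 = 0.998019, proj(x) = scale * x
proj(x) = [5.47643, -1.313892, 2.069392]
Step 3: Dot product.
a^T * proj(x) = 0*5.47643 + 0*(-1.313892) + 3*2.069392 = 6.2082


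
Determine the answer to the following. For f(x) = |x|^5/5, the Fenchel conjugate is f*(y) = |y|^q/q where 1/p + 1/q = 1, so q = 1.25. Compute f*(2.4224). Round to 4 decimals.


The conjugate exponent q satisfies 1/p + 1/q = 1.
p = 5, so q = 5/(5 - 1) = 1.25
|y|^q = 2.4224^1.25 = 3.0221
f*(2.4224) = 3.0221 / 1.25 = 2.4177


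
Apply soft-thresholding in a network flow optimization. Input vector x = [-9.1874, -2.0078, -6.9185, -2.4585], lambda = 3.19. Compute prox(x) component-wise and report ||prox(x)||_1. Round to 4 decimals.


Soft-thresholding with lambda = 3.19:
prox(-9.1874) = sign(-9.1874)*max(|-9.1874| - 3.19, 0) = -5.9974
prox(-2.0078) = sign(-2.0078)*max(|-2.0078| - 3.19, 0) = 0.0
prox(-6.9185) = sign(-6.9185)*max(|-6.9185| - 3.19, 0) = -3.7285
prox(-2.4585) = sign(-2.4585)*max(|-2.4585| - 3.19, 0) = 0.0
prox(x) = [-5.9974, 0.0, -3.7285, 0.0]
||prox(x)||_1 = 5.9974 + 0.0 + 3.7285 + 0.0 = 9.7259


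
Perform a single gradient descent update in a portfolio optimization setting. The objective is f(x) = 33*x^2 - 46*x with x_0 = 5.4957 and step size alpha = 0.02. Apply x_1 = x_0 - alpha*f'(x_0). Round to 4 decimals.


We compute the gradient at x_0 and apply the update.
f'(x) = 66*x - 46
f'(5.4957) = 66*5.4957 - 46 = 316.7162
x_1 = 5.4957 - 0.02*316.7162 = -0.8386


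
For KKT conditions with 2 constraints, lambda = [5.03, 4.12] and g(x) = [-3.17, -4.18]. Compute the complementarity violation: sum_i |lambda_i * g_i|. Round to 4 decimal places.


KKT complementary slackness check:
lambda_1 * g_1 = 5.03 * -3.17 = -15.9451
lambda_2 * g_2 = 4.12 * -4.18 = -17.2216
Total violation = 15.9451 + 17.2216 = 33.1667


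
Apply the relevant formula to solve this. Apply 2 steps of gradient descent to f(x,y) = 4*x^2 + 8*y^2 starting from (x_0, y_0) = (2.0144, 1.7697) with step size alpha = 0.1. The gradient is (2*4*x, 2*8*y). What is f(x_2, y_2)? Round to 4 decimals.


Gradient descent on f(x,y) = 4*x^2 + 8*y^2.
Starting point: (2.0144, 1.7697), alpha = 0.1
Step 1: grad_x = 2*4*2.0144 = 16.1152, grad_y = 2*8*1.7697 = 28.3152
  x_1 = 2.0144 - 0.1*16.1152 = 0.4029
  y_1 = 1.7697 - 0.1*28.3152 = -1.0618
Step 2: grad_x = 2*4*0.4029 = 3.223, grad_y = 2*8*-1.0618 = -16.9891
  x_2 = 0.4029 - 0.1*3.223 = 0.0806
  y_2 = -1.0618 - 0.1*-16.9891 = 0.6371
f(0.0806, 0.6371) = 4*0.0806^2 + 8*0.6371^2 = 3.2731


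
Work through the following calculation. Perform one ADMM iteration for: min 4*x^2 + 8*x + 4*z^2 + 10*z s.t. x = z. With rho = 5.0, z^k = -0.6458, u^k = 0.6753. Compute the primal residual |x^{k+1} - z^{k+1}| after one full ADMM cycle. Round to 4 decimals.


ADMM iteration with rho = 5.0, z^k = -0.6458, u^k = 0.6753
Step 1: x-update.
Minimize 4*x^2 + 8*x + (5.0/2)*(x + 0.6458 + 0.6753)^2
FOC: (2*4 + 5.0)*x = -8 + 5.0*(-0.6458 - 0.6753)
x^{k+1} = -1.1235
Step 2: z-update.
Minimize 4*z^2 + 10*z + (5.0/2)*(-1.1235 - z + 0.6753)^2
FOC: (2*4 + 5.0)*z = -10 + 5.0*(-1.1235 + 0.6753)
z^{k+1} = -0.9416
Step 3: u-update.
u^{k+1} = 0.6753 - 1.1235 + 0.9416 = 0.4934
Step 4: Primal residual = |-1.1235 + 0.9416| = 0.1819


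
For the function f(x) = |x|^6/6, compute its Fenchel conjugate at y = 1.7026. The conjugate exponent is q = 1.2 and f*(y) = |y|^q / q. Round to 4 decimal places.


The conjugate exponent q satisfies 1/p + 1/q = 1.
p = 6, so q = 6/(6 - 1) = 1.2
|y|^q = 1.7026^1.2 = 1.8938
f*(1.7026) = 1.8938 / 1.2 = 1.5782


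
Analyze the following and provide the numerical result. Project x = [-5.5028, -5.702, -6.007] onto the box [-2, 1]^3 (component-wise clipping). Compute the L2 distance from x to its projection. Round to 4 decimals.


Project each component onto [-2, 1].
clip(-5.5028) = -2.0, clip(-5.702) = -2.0, clip(-6.007) = -2.0
Projection = [-2.0, -2.0, -2.0]
Squared diffs: [12.2696, 13.7048, 16.056]
Distance = sqrt(42.0304) = 6.4831


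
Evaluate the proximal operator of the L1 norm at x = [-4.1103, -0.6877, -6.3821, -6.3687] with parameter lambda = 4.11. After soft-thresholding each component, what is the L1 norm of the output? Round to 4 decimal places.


Soft-thresholding with lambda = 4.11:
prox(-4.1103) = sign(-4.1103)*max(|-4.1103| - 4.11, 0) = -0.0003
prox(-0.6877) = sign(-0.6877)*max(|-0.6877| - 4.11, 0) = 0.0
prox(-6.3821) = sign(-6.3821)*max(|-6.3821| - 4.11, 0) = -2.2721
prox(-6.3687) = sign(-6.3687)*max(|-6.3687| - 4.11, 0) = -2.2587
prox(x) = [-0.0003, 0.0, -2.2721, -2.2587]
||prox(x)||_1 = 0.0003 + 0.0 + 2.2721 + 2.2587 = 4.5311


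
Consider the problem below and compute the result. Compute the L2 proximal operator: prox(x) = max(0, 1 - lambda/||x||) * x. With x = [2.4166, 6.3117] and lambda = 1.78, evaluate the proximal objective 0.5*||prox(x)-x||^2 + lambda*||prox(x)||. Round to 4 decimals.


Step 1: Compute ||x||.
||x|| = 6.7585
Step 2: Compute scaling factor.
scale = max(0, 1 - 1.78/6.7585) = 0.7366
Step 3: prox(x) = [1.7801, 4.6494]
||prox(x)|| = 4.9785
Step 4: Proximal objective.
0.5*||prox-x||^2 = 1.5842
lambda*||prox|| = 8.8617
Total = 10.446


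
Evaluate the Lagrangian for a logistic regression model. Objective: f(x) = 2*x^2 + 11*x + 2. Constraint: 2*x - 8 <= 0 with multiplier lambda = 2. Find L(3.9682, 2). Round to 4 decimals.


Step 1: Evaluate f(x).
f(3.9682) = 2*3.9682^2 + 11*3.9682 + 2 = 77.1434
Step 2: Evaluate g(x).
g(3.9682) = 2*3.9682 - 8 = -0.0636
Step 3: Compute Lagrangian.
L = 77.1434 + 2*-0.0636 = 77.0162


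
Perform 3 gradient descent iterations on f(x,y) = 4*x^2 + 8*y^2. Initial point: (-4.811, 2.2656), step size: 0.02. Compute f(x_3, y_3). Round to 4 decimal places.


Gradient descent on f(x,y) = 4*x^2 + 8*y^2.
Starting point: (-4.811, 2.2656), alpha = 0.02
Step 1: grad_x = 2*4*-4.811 = -38.488, grad_y = 2*8*2.2656 = 36.2496
  x_1 = -4.811 - 0.02*-38.488 = -4.0412
  y_1 = 2.2656 - 0.02*36.2496 = 1.5406
Step 2: grad_x = 2*4*-4.0412 = -32.3299, grad_y = 2*8*1.5406 = 24.6497
  x_2 = -4.0412 - 0.02*-32.3299 = -3.3946
  y_2 = 1.5406 - 0.02*24.6497 = 1.0476
Step 3: grad_x = 2*4*-3.3946 = -27.1571, grad_y = 2*8*1.0476 = 16.7618
  x_3 = -3.3946 - 0.02*-27.1571 = -2.8515
  y_3 = 1.0476 - 0.02*16.7618 = 0.7124
f(-2.8515, 0.7124) = 4*(-2.8515)^2 + 8*0.7124^2 = 36.584


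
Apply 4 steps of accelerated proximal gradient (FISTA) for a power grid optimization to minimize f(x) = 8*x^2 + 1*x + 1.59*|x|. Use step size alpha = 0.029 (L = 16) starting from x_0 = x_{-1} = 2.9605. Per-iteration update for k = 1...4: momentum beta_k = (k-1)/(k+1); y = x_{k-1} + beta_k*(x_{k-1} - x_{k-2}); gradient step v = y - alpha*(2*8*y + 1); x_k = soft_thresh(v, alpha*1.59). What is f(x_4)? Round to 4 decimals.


FISTA on f(x) = 8*x^2 + 1*x + 1.59*|x|
L = 16, alpha = 0.029
Iteration 1: beta = 0.0, y = 2.9605 + 0.0*(2.9605 - 2.9605) = 2.9605
  grad(y) = 48.368, v = y - alpha*grad = 1.5578
  prox(v) = soft_thresh(1.5578, 0.0461) = 1.5117
Iteration 2: beta = 0.3333, y = 1.5117 + 0.3333*(1.5117 - 2.9605) = 1.0288
  grad(y) = 17.4607, v = y - alpha*grad = 0.5224
  prox(v) = soft_thresh(0.5224, 0.0461) = 0.4763
Iteration 3: beta = 0.5, y = 0.4763 + 0.5*(0.4763 - 1.5117) = -0.0414
  grad(y) = 0.338, v = y - alpha*grad = -0.0512
  prox(v) = soft_thresh(-0.0512, 0.0461) = -0.0051
Iteration 4: beta = 0.6, y = -0.0051 + 0.6*(-0.0051 - 0.4763) = -0.2939
  grad(y) = -3.7024, v = y - alpha*grad = -0.1865
  prox(v) = soft_thresh(-0.1865, 0.0461) = -0.1404
f(x_4) = 8*(-0.1404)^2 + 1*(-0.1404) + 1.59*|-0.1404| = 0.2406


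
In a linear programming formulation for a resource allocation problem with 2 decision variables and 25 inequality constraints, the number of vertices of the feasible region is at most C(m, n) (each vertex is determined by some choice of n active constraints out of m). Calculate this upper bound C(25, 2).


Each vertex corresponds to some choice of n active constraints out of m, so the number of vertices is at most C(m, n) = m! / (n!(m-n)!).
m = 25, n = 2
Numerator: 25 * 24
Denominator: 2! = 2
C(25, 2) = 300


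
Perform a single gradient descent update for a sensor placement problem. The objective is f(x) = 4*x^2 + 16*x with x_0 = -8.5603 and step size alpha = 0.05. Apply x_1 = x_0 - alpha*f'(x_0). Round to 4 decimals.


We compute the gradient at x_0 and apply the update.
f'(x) = 8*x + 16
f'(-8.5603) = 8*-8.5603 + 16 = -52.4824
x_1 = -8.5603 - 0.05*-52.4824 = -5.9362


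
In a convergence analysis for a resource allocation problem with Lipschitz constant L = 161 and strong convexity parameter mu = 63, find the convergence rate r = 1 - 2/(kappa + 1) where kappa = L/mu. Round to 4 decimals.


Step 1: Compute the condition number.
kappa = L/mu = 161/63 = 2.5556
Step 2: Compute the convergence rate.
r = 1 - 2/(kappa + 1) = 1 - 2*mu/(L + mu) = (L - mu)/(L + mu) = 98/224 = 0.4375


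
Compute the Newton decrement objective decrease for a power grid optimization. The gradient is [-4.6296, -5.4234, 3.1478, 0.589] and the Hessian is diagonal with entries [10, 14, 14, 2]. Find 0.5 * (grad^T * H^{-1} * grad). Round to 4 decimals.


Step 1: H is diagonal, so H^(-1) * g = [-0.463, -0.3874, 0.2248, 0.2945].
Step 2: g^T H^(-1) g = sum_i g_i^2 / H_ii
  = (-4.6296)^2/10 + (-5.4234)^2/14 + (3.1478)^2/14 + (0.589)^2/2
  = 2.1433 + 2.1009 + 0.7078 + 0.1735 = 5.1255
Step 3: Objective decrease = 0.5 * g^T H^(-1) g = 2.5627


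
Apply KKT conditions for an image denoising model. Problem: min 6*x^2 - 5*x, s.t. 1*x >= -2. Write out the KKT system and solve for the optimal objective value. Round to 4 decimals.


Step 1: Try lambda = 0 (constraint inactive).
Stationarity: 2*6*x - 5 = 0
x* = 5/(2*6) = 5/12 = 0.4167 (rounded; the exact value 5/12 is used below)
Check constraint: 1*0.4167 = 0.4167 >= -2 -- satisfied.
Step 2: Compute optimal value.
f(x*) = 6*(5/12)^2 - 5*(5/12) = -1.0417


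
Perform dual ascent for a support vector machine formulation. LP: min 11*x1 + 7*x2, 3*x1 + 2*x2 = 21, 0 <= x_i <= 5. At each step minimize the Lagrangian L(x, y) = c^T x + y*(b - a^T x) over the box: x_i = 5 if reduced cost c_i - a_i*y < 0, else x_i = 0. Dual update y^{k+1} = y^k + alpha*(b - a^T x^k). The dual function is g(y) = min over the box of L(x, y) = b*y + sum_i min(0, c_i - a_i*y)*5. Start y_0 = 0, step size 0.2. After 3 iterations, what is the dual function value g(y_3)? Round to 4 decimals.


Dual ascent for LP: min 11*x1 + 7*x2, 3*x1 + 2*x2 = 21, 0 <= x_i <= 5
Step 1: y^k = 0.0, reduced costs: (11.0, 7.0)
  x^k = (0.0, 0.0), subgradient = b - a^T x = 21.0
  y^{k+1} = 0.0 + 0.2*21.0 = 4.2
Step 2: y^k = 4.2, reduced costs: (-1.6, -1.4)
  x^k = (5.0, 5.0), subgradient = b - a^T x = -4.0
  y^{k+1} = 4.2 + 0.2*-4.0 = 3.4
Step 3: y^k = 3.4, reduced costs: (0.8, 0.2)
  x^k = (0.0, 0.0), subgradient = b - a^T x = 21.0
  y^{k+1} = 3.4 + 0.2*21.0 = 7.6
Dual objective at y_3 = 7.6: reduced costs (-11.8, -8.2), box minimizer x = (5.0, 5.0)
g(y_3) = b*y + (c1 - a1*y)*x1 + (c2 - a2*y)*x2 = 21*7.6 + (-11.8)*5.0 + (-8.2)*5.0 = 159.6 - 59.0 - 41.0 = 59.6


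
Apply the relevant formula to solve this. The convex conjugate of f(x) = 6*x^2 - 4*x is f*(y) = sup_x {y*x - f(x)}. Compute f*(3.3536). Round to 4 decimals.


f*(y) = sup_x {y*x - a*x^2 - b*x} = sup_x {(y-b)*x - a*x^2}
FOC: (y - b) - 2a*x = 0 => x* = (y - b)/(2a)
x* = (3.3536 + 4)/(2*6) = 0.6128
f*(3.3536) = (y-b)^2/(4a) = (3.3536 + 4)^2/(4*6)
= 54.0754/24 = 2.2531


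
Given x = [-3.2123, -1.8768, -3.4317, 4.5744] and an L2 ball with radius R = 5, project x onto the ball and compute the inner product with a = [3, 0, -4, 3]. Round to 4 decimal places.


Step 1: Compute ||x|| (intermediates to 6 decimals).
||x|| = sqrt((-3.2123)^2 + (-1.8768)^2 + (-3.4317)^2 + 4.5744^2) = 6.822239
Step 2: Project.
Since ||x|| > R, scale = R/||x|| = 5/6.822239 = 0.732897, proj(x) = scale * x
proj(x) = [-2.354285, -1.375501, -2.515083, 3.352564]
Step 3: Dot product.
a^T * proj(x) = 3*(-2.354285) + 0*(-1.375501) - 4*(-2.515083) + 3*3.352564 = 13.0552


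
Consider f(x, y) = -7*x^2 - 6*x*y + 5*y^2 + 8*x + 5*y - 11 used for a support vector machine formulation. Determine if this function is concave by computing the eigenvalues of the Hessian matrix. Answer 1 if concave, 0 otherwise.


The Hessian of f(x,y) = -7*x^2 - 6*x*y + 5*y^2 + 8*x + 5*y - 11 is:
H = [[-14, -6], [-6, 10]]
Trace = -14 + 10 = -4
Determinant = -14*10 - (-6)^2 = -176
Discriminant = (-4)^2 - 4*-176 = 720.0
Eigenvalues: lambda_1 = -15.4164, lambda_2 = 11.4164
The function is not concave.

0


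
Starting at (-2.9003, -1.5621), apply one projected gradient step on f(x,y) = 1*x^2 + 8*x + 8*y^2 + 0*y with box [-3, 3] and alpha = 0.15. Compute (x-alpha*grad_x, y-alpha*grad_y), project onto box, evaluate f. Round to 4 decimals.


Step 1: Compute gradient at (-2.9003, -1.5621).
grad_x = 2*1*-2.9003 + 8 = 2.1994
grad_y = 2*8*-1.5621 + 0 = -24.9936
Step 2: Gradient step.
x_raw = -2.9003 - 0.15*2.1994 = -3.2302
y_raw = -1.5621 - 0.15*-24.9936 = 2.1869
Step 3: Project onto [-3, 3].
x_proj = clip(-3.2302) = -3.0
y_proj = clip(2.1869) = 2.1869
Step 4: Evaluate f.
f(-3.0, 2.1869) = 23.2617


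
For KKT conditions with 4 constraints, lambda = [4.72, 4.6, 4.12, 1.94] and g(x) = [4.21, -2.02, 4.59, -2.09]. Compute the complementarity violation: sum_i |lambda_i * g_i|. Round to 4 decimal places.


KKT complementary slackness check:
lambda_1 * g_1 = 4.72 * 4.21 = 19.8712
lambda_2 * g_2 = 4.6 * -2.02 = -9.292
lambda_3 * g_3 = 4.12 * 4.59 = 18.9108
lambda_4 * g_4 = 1.94 * -2.09 = -4.0546
Total violation = 19.8712 + 9.292 + 18.9108 + 4.0546 = 52.1286


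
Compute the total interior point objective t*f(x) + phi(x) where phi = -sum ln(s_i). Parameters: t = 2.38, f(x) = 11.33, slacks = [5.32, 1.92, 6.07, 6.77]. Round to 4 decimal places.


Step 1: Compute log-barrier.
ln values: [1.6715, 0.6523, 1.8034, 1.9125]
phi = -(1.6715 + 0.6523 + 1.8034 + 1.9125) = -6.0397
Step 2: Compute augmented objective.
t*f(x) = 2.38*11.33 = 26.9654
Total = 26.9654 - 6.0397 = 20.9257


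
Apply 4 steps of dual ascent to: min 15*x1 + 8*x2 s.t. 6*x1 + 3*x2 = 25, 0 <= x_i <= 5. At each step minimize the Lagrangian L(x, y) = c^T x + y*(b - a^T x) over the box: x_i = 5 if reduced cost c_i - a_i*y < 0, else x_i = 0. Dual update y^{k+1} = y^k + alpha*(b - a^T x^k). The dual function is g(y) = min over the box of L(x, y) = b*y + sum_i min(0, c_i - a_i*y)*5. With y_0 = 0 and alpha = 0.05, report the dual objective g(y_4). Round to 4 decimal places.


Dual ascent for LP: min 15*x1 + 8*x2, 6*x1 + 3*x2 = 25, 0 <= x_i <= 5
Step 1: y^k = 0.0, reduced costs: (15.0, 8.0)
  x^k = (0.0, 0.0), subgradient = b - a^T x = 25.0
  y^{k+1} = 0.0 + 0.05*25.0 = 1.25
Step 2: y^k = 1.25, reduced costs: (7.5, 4.25)
  x^k = (0.0, 0.0), subgradient = b - a^T x = 25.0
  y^{k+1} = 1.25 + 0.05*25.0 = 2.5
Step 3: y^k = 2.5, reduced costs: (0.0, 0.5)
  x^k = (0.0, 0.0), subgradient = b - a^T x = 25.0
  y^{k+1} = 2.5 + 0.05*25.0 = 3.75
Step 4: y^k = 3.75, reduced costs: (-7.5, -3.25)
  x^k = (5.0, 5.0), subgradient = b - a^T x = -20.0
  y^{k+1} = 3.75 + 0.05*-20.0 = 2.75
Dual objective at y_4 = 2.75: reduced costs (-1.5, -0.25), box minimizer x = (5.0, 5.0)
g(y_4) = b*y + (c1 - a1*y)*x1 + (c2 - a2*y)*x2 = 25*2.75 + (-1.5)*5.0 + (-0.25)*5.0 = 68.75 - 7.5 - 1.25 = 60.0


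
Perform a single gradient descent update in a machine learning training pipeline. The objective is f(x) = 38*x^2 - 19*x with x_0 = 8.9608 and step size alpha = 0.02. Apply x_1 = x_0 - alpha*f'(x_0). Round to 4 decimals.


We compute the gradient at x_0 and apply the update.
f'(x) = 76*x - 19
f'(8.9608) = 76*8.9608 - 19 = 662.0208
x_1 = 8.9608 - 0.02*662.0208 = -4.2796


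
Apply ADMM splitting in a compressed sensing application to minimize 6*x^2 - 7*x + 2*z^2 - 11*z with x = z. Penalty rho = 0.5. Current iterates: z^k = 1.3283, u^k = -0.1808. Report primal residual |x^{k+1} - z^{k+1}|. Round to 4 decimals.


ADMM iteration with rho = 0.5, z^k = 1.3283, u^k = -0.1808
Step 1: x-update.
Minimize 6*x^2 - 7*x + (0.5/2)*(x - 1.3283 - 0.1808)^2
FOC: (2*6 + 0.5)*x = 7 + 0.5*(1.3283 + 0.1808)
x^{k+1} = 0.6204
Step 2: z-update.
Minimize 2*z^2 - 11*z + (0.5/2)*(0.6204 - z - 0.1808)^2
FOC: (2*2 + 0.5)*z = 11 + 0.5*(0.6204 - 0.1808)
z^{k+1} = 2.4933
Step 3: u-update.
u^{k+1} = -0.1808 + 0.6204 - 2.4933 = -2.0537
Step 4: Primal residual = |0.6204 - 2.4933| = 1.8729


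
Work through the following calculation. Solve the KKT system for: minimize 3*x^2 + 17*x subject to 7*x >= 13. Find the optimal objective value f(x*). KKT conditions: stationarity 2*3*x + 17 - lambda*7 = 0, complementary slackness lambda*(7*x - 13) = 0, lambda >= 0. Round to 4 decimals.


Step 1: Try lambda = 0 (constraint inactive).
x_unc = -17/(2*3) = -2.8333
Check: 7*-2.8333 = -19.8331 < 13 -- violated!
Step 2: Constraint must be active: 7*x = 13
x* = 13/7 = 1.8571 (rounded; the exact value 13/7 is used below)
lambda = (2*3*(13/7) + 17)/7 = 4.0204
Step 3: Compute optimal value.
f(x*) = 3*(13/7)^2 + 17*(13/7) = 41.9184


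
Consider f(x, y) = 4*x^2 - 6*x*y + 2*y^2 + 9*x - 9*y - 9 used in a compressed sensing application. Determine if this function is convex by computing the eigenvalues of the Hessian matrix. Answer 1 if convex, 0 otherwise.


The Hessian of f(x,y) = 4*x^2 - 6*x*y + 2*y^2 + 9*x - 9*y - 9 is:
H = [[8, -6], [-6, 4]]
Trace = 8 + 4 = 12
Determinant = 8*4 - (-6)^2 = -4
Discriminant = (12)^2 - 4*-4 = 160.0
Eigenvalues: lambda_1 = -0.3246, lambda_2 = 12.3246
The function is not convex.

0


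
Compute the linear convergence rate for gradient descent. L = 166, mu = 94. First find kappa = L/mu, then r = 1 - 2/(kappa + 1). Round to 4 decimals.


Step 1: Compute the condition number.
kappa = L/mu = 166/94 = 1.766
Step 2: Compute the convergence rate.
r = 1 - 2/(kappa + 1) = 1 - 2*mu/(L + mu) = (L - mu)/(L + mu) = 72/260 = 0.2769


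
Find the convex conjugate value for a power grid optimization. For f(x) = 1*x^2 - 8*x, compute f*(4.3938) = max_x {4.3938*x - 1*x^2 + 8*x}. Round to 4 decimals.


f*(y) = sup_x {y*x - a*x^2 - b*x} = sup_x {(y-b)*x - a*x^2}
FOC: (y - b) - 2a*x = 0 => x* = (y - b)/(2a)
x* = (4.3938 + 8)/(2*1) = 6.1969
f*(4.3938) = (y-b)^2/(4a) = (4.3938 + 8)^2/(4*1)
= 153.6063/4 = 38.4016


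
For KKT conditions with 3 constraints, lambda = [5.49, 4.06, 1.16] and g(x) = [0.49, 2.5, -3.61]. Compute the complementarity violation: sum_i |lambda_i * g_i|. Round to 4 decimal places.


KKT complementary slackness check:
lambda_1 * g_1 = 5.49 * 0.49 = 2.6901
lambda_2 * g_2 = 4.06 * 2.5 = 10.15
lambda_3 * g_3 = 1.16 * -3.61 = -4.1876
Total violation = 2.6901 + 10.15 + 4.1876 = 17.0277


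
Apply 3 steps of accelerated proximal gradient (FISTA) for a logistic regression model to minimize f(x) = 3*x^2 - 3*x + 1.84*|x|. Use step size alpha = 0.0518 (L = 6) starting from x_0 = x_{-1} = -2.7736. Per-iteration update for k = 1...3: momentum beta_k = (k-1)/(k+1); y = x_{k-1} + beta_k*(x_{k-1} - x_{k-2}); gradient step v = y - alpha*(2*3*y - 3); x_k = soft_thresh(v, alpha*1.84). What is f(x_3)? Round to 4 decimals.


FISTA on f(x) = 3*x^2 - 3*x + 1.84*|x|
L = 6, alpha = 0.0518
Iteration 1: beta = 0.0, y = -2.7736 + 0.0*(-2.7736 + 2.7736) = -2.7736
  grad(y) = -19.6416, v = y - alpha*grad = -1.7562
  prox(v) = soft_thresh(-1.7562, 0.0953) = -1.6609
Iteration 2: beta = 0.3333, y = -1.6609 + 0.3333*(-1.6609 + 2.7736) = -1.2899
  grad(y) = -10.7396, v = y - alpha*grad = -0.7336
  prox(v) = soft_thresh(-0.7336, 0.0953) = -0.6383
Iteration 3: beta = 0.5, y = -0.6383 + 0.5*(-0.6383 + 1.6609) = -0.127
  grad(y) = -3.7623, v = y - alpha*grad = 0.0678
  prox(v) = soft_thresh(0.0678, 0.0953) = 0.0
f(x_3) = 3*0.0^2 - 3*0.0 + 1.84*|0.0| = 0.0


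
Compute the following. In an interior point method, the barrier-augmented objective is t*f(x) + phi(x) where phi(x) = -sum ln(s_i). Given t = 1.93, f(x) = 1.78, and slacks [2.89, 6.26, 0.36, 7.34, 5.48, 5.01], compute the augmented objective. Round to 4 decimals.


Step 1: Compute log-barrier.
ln values: [1.0613, 1.8342, -1.0217, 1.9933, 1.7011, 1.6114]
phi = -(1.0613 + 1.8342 - 1.0217 + 1.9933 + 1.7011 + 1.6114) = -7.1797
Step 2: Compute augmented objective.
t*f(x) = 1.93*1.78 = 3.4354
Total = 3.4354 - 7.1797 = -3.7443


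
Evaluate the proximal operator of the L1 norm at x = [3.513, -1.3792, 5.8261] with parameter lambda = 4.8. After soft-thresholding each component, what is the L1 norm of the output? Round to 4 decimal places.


Soft-thresholding with lambda = 4.8:
prox(3.513) = sign(3.513)*max(|3.513| - 4.8, 0) = 0.0
prox(-1.3792) = sign(-1.3792)*max(|-1.3792| - 4.8, 0) = 0.0
prox(5.8261) = sign(5.8261)*max(|5.8261| - 4.8, 0) = 1.0261
prox(x) = [0.0, 0.0, 1.0261]
||prox(x)||_1 = 0.0 + 0.0 + 1.0261 = 1.0261


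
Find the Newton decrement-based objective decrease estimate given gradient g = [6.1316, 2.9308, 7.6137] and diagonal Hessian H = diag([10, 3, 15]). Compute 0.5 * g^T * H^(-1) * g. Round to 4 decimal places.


Step 1: H is diagonal, so H^(-1) * g = [0.6132, 0.9769, 0.5076].
Step 2: g^T H^(-1) g = sum_i g_i^2 / H_ii
  = (6.1316)^2/10 + (2.9308)^2/3 + (7.6137)^2/15
  = 3.7597 + 2.8632 + 3.8646 = 10.4874
Step 3: Objective decrease = 0.5 * g^T H^(-1) g = 5.2437


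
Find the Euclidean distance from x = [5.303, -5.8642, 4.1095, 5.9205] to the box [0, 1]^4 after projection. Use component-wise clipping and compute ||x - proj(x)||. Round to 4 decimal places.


Project each component onto [0, 1].
clip(5.303) = 1.0, clip(-5.8642) = 0.0, clip(4.1095) = 1.0, clip(5.9205) = 1.0
Projection = [1.0, 0.0, 1.0, 1.0]
Squared diffs: [18.5158, 34.3888, 9.669, 24.2113]
Distance = sqrt(86.7849) = 9.3158


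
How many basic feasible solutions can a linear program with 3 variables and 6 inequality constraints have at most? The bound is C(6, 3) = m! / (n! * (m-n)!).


Each vertex corresponds to some choice of n active constraints out of m, so the number of vertices is at most C(m, n) = m! / (n!(m-n)!).
m = 6, n = 3
Numerator: 6 * 5 * 4
Denominator: 3! = 6
C(6, 3) = 20


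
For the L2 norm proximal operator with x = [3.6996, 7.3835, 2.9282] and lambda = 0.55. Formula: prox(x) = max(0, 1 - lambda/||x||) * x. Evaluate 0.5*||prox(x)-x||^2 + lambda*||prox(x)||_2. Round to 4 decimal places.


Step 1: Compute ||x||.
||x|| = 8.7623
Step 2: Compute scaling factor.
scale = max(0, 1 - 0.55/8.7623) = 0.9372
Step 3: prox(x) = [3.4674, 6.92, 2.7444]
||prox(x)|| = 8.2123
Step 4: Proximal objective.
0.5*||prox-x||^2 = 0.1513
lambda*||prox|| = 4.5168
Total = 4.668


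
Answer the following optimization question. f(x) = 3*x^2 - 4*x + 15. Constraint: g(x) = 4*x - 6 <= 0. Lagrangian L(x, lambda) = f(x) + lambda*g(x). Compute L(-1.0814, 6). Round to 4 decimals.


Step 1: Evaluate f(x).
f(-1.0814) = 3*(-1.0814)^2 - 4*(-1.0814) + 15 = 22.8339
Step 2: Evaluate g(x).
g(-1.0814) = 4*-1.0814 - 6 = -10.3256
Step 3: Compute Lagrangian.
L = 22.8339 + 6*-10.3256 = -39.1197


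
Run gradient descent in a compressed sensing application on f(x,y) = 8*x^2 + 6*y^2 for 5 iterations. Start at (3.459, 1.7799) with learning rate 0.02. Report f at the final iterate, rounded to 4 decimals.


Gradient descent on f(x,y) = 8*x^2 + 6*y^2.
Starting point: (3.459, 1.7799), alpha = 0.02
Step 1: grad_x = 2*8*3.459 = 55.344, grad_y = 2*6*1.7799 = 21.3588
  x_1 = 3.459 - 0.02*55.344 = 2.3521
  y_1 = 1.7799 - 0.02*21.3588 = 1.3527
Step 2: grad_x = 2*8*2.3521 = 37.6339, grad_y = 2*6*1.3527 = 16.2327
  x_2 = 2.3521 - 0.02*37.6339 = 1.5994
  y_2 = 1.3527 - 0.02*16.2327 = 1.0281
Step 3: grad_x = 2*8*1.5994 = 25.5911, grad_y = 2*6*1.0281 = 12.3368
  x_3 = 1.5994 - 0.02*25.5911 = 1.0876
  y_3 = 1.0281 - 0.02*12.3368 = 0.7813
Step 4: grad_x = 2*8*1.0876 = 17.4019, grad_y = 2*6*0.7813 = 9.376
  x_4 = 1.0876 - 0.02*17.4019 = 0.7396
  y_4 = 0.7813 - 0.02*9.376 = 0.5938
Step 5: grad_x = 2*8*0.7396 = 11.8333, grad_y = 2*6*0.5938 = 7.1258
  x_5 = 0.7396 - 0.02*11.8333 = 0.5029
  y_5 = 0.5938 - 0.02*7.1258 = 0.4513
f(0.5029, 0.4513) = 8*0.5029^2 + 6*0.4513^2 = 3.2454


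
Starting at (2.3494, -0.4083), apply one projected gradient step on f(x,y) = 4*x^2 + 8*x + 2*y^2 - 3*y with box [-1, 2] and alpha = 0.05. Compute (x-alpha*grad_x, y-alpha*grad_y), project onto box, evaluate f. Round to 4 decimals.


Step 1: Compute gradient at (2.3494, -0.4083).
grad_x = 2*4*2.3494 + 8 = 26.7952
grad_y = 2*2*-0.4083 - 3 = -4.6332
Step 2: Gradient step.
x_raw = 2.3494 - 0.05*26.7952 = 1.0096
y_raw = -0.4083 - 0.05*-4.6332 = -0.1766
Step 3: Project onto [-1, 2].
x_proj = clip(1.0096) = 1.0096
y_proj = clip(-0.1766) = -0.1766
Step 4: Evaluate f.
f(1.0096, -0.1766) = 12.7469
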